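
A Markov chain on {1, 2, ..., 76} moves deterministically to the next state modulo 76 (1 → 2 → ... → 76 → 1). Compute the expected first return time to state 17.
E[T_17 | X_0 = 17] = 76

The chain cycles deterministically, so starting at state 17 it returns in exactly 76 steps. Equivalently, the stationary distribution is uniform π_j = 1/76 for every state j, so by Kac's formula E[T_17] = 1/π_17 = 76.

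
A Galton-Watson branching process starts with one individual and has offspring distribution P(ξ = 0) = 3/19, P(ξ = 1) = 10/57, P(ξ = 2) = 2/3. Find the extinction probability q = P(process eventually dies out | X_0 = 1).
q = 9/38

The pgf is f(s) = 3/19 + 10/57·s + 2/3·s². The extinction probability q is the smallest fixed point of f in [0, 1]. Setting s = f(s):
  2/3·s² + (10/57 − 1)·s + 3/19 = 0
  2/3·s² − (3/19 + 2/3)·s + 3/19 = 0
which factors as (s − 1)·(2/3·s − 3/19) = 0, giving roots s = 1 and s = (3/19)/(2/3) = 9/38.
Mean offspring μ = 10/57 + 2·2/3 = 86/57 > 1 (supercritical), so q < 1. The extinction probability is the smaller root: q = (3/19)/(2/3) = 9/38.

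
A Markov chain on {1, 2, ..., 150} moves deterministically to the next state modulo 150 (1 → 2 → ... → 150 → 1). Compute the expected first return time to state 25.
E[T_25 | X_0 = 25] = 150

The chain cycles deterministically, so starting at state 25 it returns in exactly 150 steps. Equivalently, the stationary distribution is uniform π_j = 1/150 for every state j, so by Kac's formula E[T_25] = 1/π_25 = 150.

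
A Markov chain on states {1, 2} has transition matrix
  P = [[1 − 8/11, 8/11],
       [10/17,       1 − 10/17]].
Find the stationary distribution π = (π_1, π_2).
π_1 = 55/123, π_2 = 68/123

Solve πP = π with π_1 + π_2 = 1. From πP = π: π_1 · (1 − 8/11) + π_2 · 10/17 = π_1 ⇒ π_2 · 10/17 = π_1 · 8/11 ⇒ π_2/π_1 = (8/11)/(10/17) = 68/55. Together with π_1 + π_2 = 1:
  π_1 = (10/17)/(8/11 + 10/17) = (10/17)/(246/187) = 55/123,
  π_2 = (8/11)/(8/11 + 10/17) = (8/11)/(246/187) = 68/123.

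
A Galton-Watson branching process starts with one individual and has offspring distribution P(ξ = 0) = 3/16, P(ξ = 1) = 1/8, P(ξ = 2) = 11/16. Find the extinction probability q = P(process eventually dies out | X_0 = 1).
q = 3/11

The pgf is f(s) = 3/16 + 1/8·s + 11/16·s². The extinction probability q is the smallest fixed point of f in [0, 1]. Setting s = f(s):
  11/16·s² + (1/8 − 1)·s + 3/16 = 0
  11/16·s² − (3/16 + 11/16)·s + 3/16 = 0
which factors as (s − 1)·(11/16·s − 3/16) = 0, giving roots s = 1 and s = (3/16)/(11/16) = 3/11.
Mean offspring μ = 1/8 + 2·11/16 = 3/2 > 1 (supercritical), so q < 1. The extinction probability is the smaller root: q = (3/16)/(11/16) = 3/11.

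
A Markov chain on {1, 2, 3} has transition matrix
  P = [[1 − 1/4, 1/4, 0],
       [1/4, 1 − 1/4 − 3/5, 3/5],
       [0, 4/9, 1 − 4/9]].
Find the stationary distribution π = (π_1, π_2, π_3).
π = (20/67, 20/67, 27/67)

This is a birth-death chain on three states, which satisfies detailed balance: π_1 · P_{12} = π_2 · P_{21} and π_2 · P_{23} = π_3 · P_{32}.
From π_1 · 1/4 = π_2 · 1/4: π_2/π_1 = (1/4)/(1/4) = 1.
From π_2 · 3/5 = π_3 · 4/9: π_3/π_2 = (3/5)/(4/9) = 27/20.
Take π_1 proportional to 1; then unnormalized π = (1, 1, 27/20). Normalize by dividing by the sum 67/20:
  π = (20/67, 20/67, 27/67).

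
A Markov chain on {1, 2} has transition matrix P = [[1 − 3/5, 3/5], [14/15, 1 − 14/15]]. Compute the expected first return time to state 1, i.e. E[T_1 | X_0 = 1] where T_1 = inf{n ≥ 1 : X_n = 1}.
E[T_1 | X_0 = 1] = 1/π_1 = 23/14

For an irreducible recurrent Markov chain with stationary distribution π, E[T_i | X_0 = i] = 1/π_i (Kac's formula). Here π_1 = (14/15)/(3/5 + 14/15) = (14/15)/(23/15) = 14/23, so E[T_1 | X_0 = 1] = 1/π_1 = (3/5 + 14/15)/(14/15) = (23/15)/(14/15) = 23/14.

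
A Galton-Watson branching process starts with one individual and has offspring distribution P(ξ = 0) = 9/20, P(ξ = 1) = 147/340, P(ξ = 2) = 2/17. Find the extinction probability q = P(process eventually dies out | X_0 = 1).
q = 1

Mean offspring μ = 0·9/20 + 1·147/340 + 2·2/17 = 227/340 ≤ 1. For μ ≤ 1 with offspring not concentrated at 1, the Galton-Watson process goes extinct almost surely, so q = 1.
(Algebraic check: The pgf is f(s) = 9/20 + 147/340·s + 2/17·s². The extinction probability q is the smallest fixed point of f in [0, 1]. Setting s = f(s):
  2/17·s² + (147/340 − 1)·s + 9/20 = 0
  2/17·s² − (9/20 + 2/17)·s + 9/20 = 0
which factors as (s − 1)·(2/17·s − 9/20) = 0, giving roots s = 1 and s = (9/20)/(2/17) = 153/40. Since 153/40 ≥ 1, the smallest root in [0, 1] is s = 1.)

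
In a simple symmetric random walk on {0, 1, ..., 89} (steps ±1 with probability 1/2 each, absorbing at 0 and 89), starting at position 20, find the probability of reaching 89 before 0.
P(hit 89 before 0) = 20/89

Let u_k = P(hit 89 before 0 | start at k). Then u_0 = 0, u_89 = 1, and u_k = u_{k-1}/2 + u_{k+1}/2 for 1 ≤ k ≤ 88. This harmonic recurrence is solved by u_k = k/89, giving u_20 = 20/89.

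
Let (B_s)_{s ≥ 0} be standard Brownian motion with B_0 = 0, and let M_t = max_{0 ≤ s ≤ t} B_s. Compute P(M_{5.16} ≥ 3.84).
P(M_{5.16} ≥ 3.84) = 2·P(B_{5.16} ≥ 3.84) = 2(1 − Φ(3.84/√5.16)) ≈ 0.0909

By the reflection principle for Brownian motion, P(M_t ≥ a) = 2 · P(B_t ≥ a) for a ≥ 0. Since B_t ~ N(0, t), P(B_t ≥ 3.84) = 1 − Φ(3.84/√t) = 1 − Φ(3.84/√5.16) = 1 − Φ(1.6905). So
  P(M_{5.16} ≥ 3.84) = 2(1 − Φ(1.6905)) ≈ 0.0909.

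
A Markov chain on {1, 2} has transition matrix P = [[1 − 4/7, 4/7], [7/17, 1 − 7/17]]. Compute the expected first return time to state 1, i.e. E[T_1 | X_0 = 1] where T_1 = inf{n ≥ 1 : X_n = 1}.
E[T_1 | X_0 = 1] = 1/π_1 = 117/49

For an irreducible recurrent Markov chain with stationary distribution π, E[T_i | X_0 = i] = 1/π_i (Kac's formula). Here π_1 = (7/17)/(4/7 + 7/17) = (7/17)/(117/119) = 49/117, so E[T_1 | X_0 = 1] = 1/π_1 = (4/7 + 7/17)/(7/17) = (117/119)/(7/17) = 117/49.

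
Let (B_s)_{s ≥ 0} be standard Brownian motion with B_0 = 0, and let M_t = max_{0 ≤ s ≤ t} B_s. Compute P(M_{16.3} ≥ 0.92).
P(M_{16.3} ≥ 0.92) = 2·P(B_{16.3} ≥ 0.92) = 2(1 − Φ(0.92/√16.3)) ≈ 0.8197

By the reflection principle for Brownian motion, P(M_t ≥ a) = 2 · P(B_t ≥ a) for a ≥ 0. Since B_t ~ N(0, t), P(B_t ≥ 0.92) = 1 − Φ(0.92/√t) = 1 − Φ(0.92/√16.3) = 1 − Φ(0.2279). So
  P(M_{16.3} ≥ 0.92) = 2(1 − Φ(0.2279)) ≈ 0.8197.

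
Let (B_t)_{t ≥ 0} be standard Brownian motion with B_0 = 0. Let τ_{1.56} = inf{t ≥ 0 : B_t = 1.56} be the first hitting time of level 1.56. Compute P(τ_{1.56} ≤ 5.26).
P(τ_{1.56} ≤ 5.26) = 2(1 − Φ(1.56/√5.26)) = 2(1 − Φ(0.6802)) ≈ 0.4964

By the reflection principle for standard BM, P(τ_b ≤ t) = 2 · P(B_t ≥ b). Since B_t ~ N(0, t), P(B_t ≥ 1.56) = 1 − Φ(1.56/√t) = 1 − Φ(1.56/√5.26) = 1 − Φ(0.6802) ≈ 0.24819. Doubling: P(τ_{1.56} ≤ 5.26) ≈ 2 · 0.24819 = 0.49638 ≈ 0.4964.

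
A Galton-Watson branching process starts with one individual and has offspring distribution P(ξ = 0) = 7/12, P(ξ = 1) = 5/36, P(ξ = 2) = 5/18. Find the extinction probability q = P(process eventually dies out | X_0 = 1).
q = 1

Mean offspring μ = 0·7/12 + 1·5/36 + 2·5/18 = 25/36 ≤ 1. For μ ≤ 1 with offspring not concentrated at 1, the Galton-Watson process goes extinct almost surely, so q = 1.
(Algebraic check: The pgf is f(s) = 7/12 + 5/36·s + 5/18·s². The extinction probability q is the smallest fixed point of f in [0, 1]. Setting s = f(s):
  5/18·s² + (5/36 − 1)·s + 7/12 = 0
  5/18·s² − (7/12 + 5/18)·s + 7/12 = 0
which factors as (s − 1)·(5/18·s − 7/12) = 0, giving roots s = 1 and s = (7/12)/(5/18) = 21/10. Since 21/10 ≥ 1, the smallest root in [0, 1] is s = 1.)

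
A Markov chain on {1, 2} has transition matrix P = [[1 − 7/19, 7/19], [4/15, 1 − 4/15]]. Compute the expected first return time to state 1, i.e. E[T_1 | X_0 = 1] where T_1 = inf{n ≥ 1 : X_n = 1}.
E[T_1 | X_0 = 1] = 1/π_1 = 181/76

For an irreducible recurrent Markov chain with stationary distribution π, E[T_i | X_0 = i] = 1/π_i (Kac's formula). Here π_1 = (4/15)/(7/19 + 4/15) = (4/15)/(181/285) = 76/181, so E[T_1 | X_0 = 1] = 1/π_1 = (7/19 + 4/15)/(4/15) = (181/285)/(4/15) = 181/76.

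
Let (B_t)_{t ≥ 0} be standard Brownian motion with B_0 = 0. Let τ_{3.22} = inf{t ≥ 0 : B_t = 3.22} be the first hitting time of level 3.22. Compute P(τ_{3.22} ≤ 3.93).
P(τ_{3.22} ≤ 3.93) = 2(1 − Φ(3.22/√3.93)) = 2(1 − Φ(1.6243)) ≈ 0.1043

By the reflection principle for standard BM, P(τ_b ≤ t) = 2 · P(B_t ≥ b). Since B_t ~ N(0, t), P(B_t ≥ 3.22) = 1 − Φ(3.22/√t) = 1 − Φ(3.22/√3.93) = 1 − Φ(1.6243) ≈ 0.05216. Doubling: P(τ_{3.22} ≤ 3.93) ≈ 2 · 0.05216 = 0.10432 ≈ 0.1043.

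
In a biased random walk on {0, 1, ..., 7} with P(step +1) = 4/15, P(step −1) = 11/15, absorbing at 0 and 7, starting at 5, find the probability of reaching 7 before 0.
P(hit 7 before 0) = (1 − (11/4)^5) / (1 − (11/4)^7) = 365776/2781541

Let u_k denote P(reach 7 before 0 | start at k). Boundary: u_0 = 0, u_7 = 1. Recurrence: u_k = 4/15·u_{k+1} + 11/15·u_{k-1} for 1 ≤ k ≤ 6. Try u_k = A + B·r^k with r = q/p = (11/15)/(4/15) = 11/4. Substitution satisfies the recurrence; boundary conditions give:
  u_k = (1 − r^k) / (1 − r^N) = (1 − (11/4)^5) / (1 − (11/4)^7) = 365776/2781541.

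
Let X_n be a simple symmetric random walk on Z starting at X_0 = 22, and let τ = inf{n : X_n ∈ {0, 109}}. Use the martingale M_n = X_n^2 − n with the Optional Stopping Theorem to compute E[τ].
E[τ] = 1914

M_n = X_n^2 − n is a martingale (since E[X_{n+1}^2 | F_n] = X_n^2 + 1). By OST (τ has finite mean in a bounded region), E[M_τ] = E[M_0] = X_0^2 − 0 = 22^2 = 484. Also E[M_τ] = E[X_τ^2] − E[τ]. The walk exits at 0 or 109, with P(hit 109 first) = 22/109, so E[X_τ^2] = 109^2 · 22/109 + 0 = 2398. Thus E[τ] = E[X_τ^2] − E[M_τ] = 2398 − 484 = 1914 = 22(109 − 22) = 1914.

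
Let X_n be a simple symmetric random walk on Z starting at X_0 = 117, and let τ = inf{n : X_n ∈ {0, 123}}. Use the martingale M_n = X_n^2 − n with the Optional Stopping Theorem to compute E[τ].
E[τ] = 702

M_n = X_n^2 − n is a martingale (since E[X_{n+1}^2 | F_n] = X_n^2 + 1). By OST (τ has finite mean in a bounded region), E[M_τ] = E[M_0] = X_0^2 − 0 = 117^2 = 13689. Also E[M_τ] = E[X_τ^2] − E[τ]. The walk exits at 0 or 123, with P(hit 123 first) = 117/123, so E[X_τ^2] = 123^2 · 117/123 + 0 = 14391. Thus E[τ] = E[X_τ^2] − E[M_τ] = 14391 − 13689 = 702 = 117(123 − 117) = 702.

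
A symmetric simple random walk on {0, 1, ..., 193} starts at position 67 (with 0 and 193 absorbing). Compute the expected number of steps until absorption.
E[τ | X_0 = 67] = 8442

Let v_k = E[τ | X_0 = k]. Boundary: v_0 = v_193 = 0. Recurrence: v_k = 1 + (v_{k-1} + v_{k+1})/2 for 1 ≤ k ≤ 192. The particular solution to v_k − (v_{k-1} + v_{k+1})/2 = 1 is v_k = −k^2. Adding homogeneous solution A + B k and matching boundaries gives v_k = k (193 − k). Substituting k = 67: v_67 = 67 · 126 = 8442.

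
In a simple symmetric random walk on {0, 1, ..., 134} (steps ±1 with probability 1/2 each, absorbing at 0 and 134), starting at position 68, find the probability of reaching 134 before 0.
P(hit 134 before 0) = 68/134 = 34/67

Let u_k = P(hit 134 before 0 | start at k). Then u_0 = 0, u_134 = 1, and u_k = u_{k-1}/2 + u_{k+1}/2 for 1 ≤ k ≤ 133. This harmonic recurrence is solved by u_k = k/134, giving u_68 = 68/134 = 34/67.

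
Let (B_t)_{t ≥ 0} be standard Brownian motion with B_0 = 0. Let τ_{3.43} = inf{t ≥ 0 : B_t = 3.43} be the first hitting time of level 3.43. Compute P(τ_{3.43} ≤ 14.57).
P(τ_{3.43} ≤ 14.57) = 2(1 − Φ(3.43/√14.57)) = 2(1 − Φ(0.8986)) ≈ 0.3689

By the reflection principle for standard BM, P(τ_b ≤ t) = 2 · P(B_t ≥ b). Since B_t ~ N(0, t), P(B_t ≥ 3.43) = 1 − Φ(3.43/√t) = 1 − Φ(3.43/√14.57) = 1 − Φ(0.8986) ≈ 0.18443. Doubling: P(τ_{3.43} ≤ 14.57) ≈ 2 · 0.18443 = 0.36886 ≈ 0.3689.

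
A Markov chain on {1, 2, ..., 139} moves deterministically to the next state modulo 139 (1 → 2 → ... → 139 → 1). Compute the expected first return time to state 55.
E[T_55 | X_0 = 55] = 139

The chain cycles deterministically, so starting at state 55 it returns in exactly 139 steps. Equivalently, the stationary distribution is uniform π_j = 1/139 for every state j, so by Kac's formula E[T_55] = 1/π_55 = 139.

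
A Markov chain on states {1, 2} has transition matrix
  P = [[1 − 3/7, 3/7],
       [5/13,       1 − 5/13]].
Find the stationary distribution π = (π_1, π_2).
π_1 = 35/74, π_2 = 39/74

Solve πP = π with π_1 + π_2 = 1. From πP = π: π_1 · (1 − 3/7) + π_2 · 5/13 = π_1 ⇒ π_2 · 5/13 = π_1 · 3/7 ⇒ π_2/π_1 = (3/7)/(5/13) = 39/35. Together with π_1 + π_2 = 1:
  π_1 = (5/13)/(3/7 + 5/13) = (5/13)/(74/91) = 35/74,
  π_2 = (3/7)/(3/7 + 5/13) = (3/7)/(74/91) = 39/74.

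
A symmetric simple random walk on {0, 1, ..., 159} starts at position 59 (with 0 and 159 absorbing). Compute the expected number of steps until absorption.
E[τ | X_0 = 59] = 5900

Let v_k = E[τ | X_0 = k]. Boundary: v_0 = v_159 = 0. Recurrence: v_k = 1 + (v_{k-1} + v_{k+1})/2 for 1 ≤ k ≤ 158. The particular solution to v_k − (v_{k-1} + v_{k+1})/2 = 1 is v_k = −k^2. Adding homogeneous solution A + B k and matching boundaries gives v_k = k (159 − k). Substituting k = 59: v_59 = 59 · 100 = 5900.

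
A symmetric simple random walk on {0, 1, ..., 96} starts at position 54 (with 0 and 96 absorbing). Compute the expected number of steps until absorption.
E[τ | X_0 = 54] = 2268

Let v_k = E[τ | X_0 = k]. Boundary: v_0 = v_96 = 0. Recurrence: v_k = 1 + (v_{k-1} + v_{k+1})/2 for 1 ≤ k ≤ 95. The particular solution to v_k − (v_{k-1} + v_{k+1})/2 = 1 is v_k = −k^2. Adding homogeneous solution A + B k and matching boundaries gives v_k = k (96 − k). Substituting k = 54: v_54 = 54 · 42 = 2268.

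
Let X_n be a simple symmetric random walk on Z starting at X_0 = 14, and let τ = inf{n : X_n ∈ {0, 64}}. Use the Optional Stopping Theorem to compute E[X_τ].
E[X_τ] = 14

X_n is a martingale and τ is a bounded-mean stopping time (indeed τ is finite a.s. with bounded expectation since the walk is in a bounded region). By the OST, E[X_τ] = E[X_0] = 14. Equivalently: E[X_τ] = 64 · P(hit 64 first) + 0 · P(hit 0 first) = 64 · (14/64) = 14.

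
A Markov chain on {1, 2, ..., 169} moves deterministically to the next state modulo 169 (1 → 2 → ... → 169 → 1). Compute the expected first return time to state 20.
E[T_20 | X_0 = 20] = 169

The chain cycles deterministically, so starting at state 20 it returns in exactly 169 steps. Equivalently, the stationary distribution is uniform π_j = 1/169 for every state j, so by Kac's formula E[T_20] = 1/π_20 = 169.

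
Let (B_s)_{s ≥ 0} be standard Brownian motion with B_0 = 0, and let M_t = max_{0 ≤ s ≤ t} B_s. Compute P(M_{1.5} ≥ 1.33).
P(M_{1.5} ≥ 1.33) = 2·P(B_{1.5} ≥ 1.33) = 2(1 − Φ(1.33/√1.5)) ≈ 0.2775

By the reflection principle for Brownian motion, P(M_t ≥ a) = 2 · P(B_t ≥ a) for a ≥ 0. Since B_t ~ N(0, t), P(B_t ≥ 1.33) = 1 − Φ(1.33/√t) = 1 − Φ(1.33/√1.5) = 1 − Φ(1.0859). So
  P(M_{1.5} ≥ 1.33) = 2(1 − Φ(1.0859)) ≈ 0.2775.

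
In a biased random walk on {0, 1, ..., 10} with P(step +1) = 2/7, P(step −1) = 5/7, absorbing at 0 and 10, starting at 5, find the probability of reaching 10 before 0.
P(hit 10 before 0) = (1 − (5/2)^5) / (1 − (5/2)^10) = 32/3157

Let u_k denote P(reach 10 before 0 | start at k). Boundary: u_0 = 0, u_10 = 1. Recurrence: u_k = 2/7·u_{k+1} + 5/7·u_{k-1} for 1 ≤ k ≤ 9. Try u_k = A + B·r^k with r = q/p = (5/7)/(2/7) = 5/2. Substitution satisfies the recurrence; boundary conditions give:
  u_k = (1 − r^k) / (1 − r^N) = (1 − (5/2)^5) / (1 − (5/2)^10) = 32/3157.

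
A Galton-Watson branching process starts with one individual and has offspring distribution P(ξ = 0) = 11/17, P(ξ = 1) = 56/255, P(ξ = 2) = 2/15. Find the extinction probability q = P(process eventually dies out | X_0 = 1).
q = 1

Mean offspring μ = 0·11/17 + 1·56/255 + 2·2/15 = 124/255 ≤ 1. For μ ≤ 1 with offspring not concentrated at 1, the Galton-Watson process goes extinct almost surely, so q = 1.
(Algebraic check: The pgf is f(s) = 11/17 + 56/255·s + 2/15·s². The extinction probability q is the smallest fixed point of f in [0, 1]. Setting s = f(s):
  2/15·s² + (56/255 − 1)·s + 11/17 = 0
  2/15·s² − (11/17 + 2/15)·s + 11/17 = 0
which factors as (s − 1)·(2/15·s − 11/17) = 0, giving roots s = 1 and s = (11/17)/(2/15) = 165/34. Since 165/34 ≥ 1, the smallest root in [0, 1] is s = 1.)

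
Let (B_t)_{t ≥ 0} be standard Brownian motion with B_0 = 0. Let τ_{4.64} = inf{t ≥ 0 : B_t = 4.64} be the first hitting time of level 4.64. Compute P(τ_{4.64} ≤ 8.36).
P(τ_{4.64} ≤ 8.36) = 2(1 − Φ(4.64/√8.36)) = 2(1 − Φ(1.6048)) ≈ 0.1085

By the reflection principle for standard BM, P(τ_b ≤ t) = 2 · P(B_t ≥ b). Since B_t ~ N(0, t), P(B_t ≥ 4.64) = 1 − Φ(4.64/√t) = 1 − Φ(4.64/√8.36) = 1 − Φ(1.6048) ≈ 0.05427. Doubling: P(τ_{4.64} ≤ 8.36) ≈ 2 · 0.05427 = 0.10854 ≈ 0.1085.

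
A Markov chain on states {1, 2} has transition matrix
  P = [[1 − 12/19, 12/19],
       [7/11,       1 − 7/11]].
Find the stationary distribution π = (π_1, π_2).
π_1 = 133/265, π_2 = 132/265

Solve πP = π with π_1 + π_2 = 1. From πP = π: π_1 · (1 − 12/19) + π_2 · 7/11 = π_1 ⇒ π_2 · 7/11 = π_1 · 12/19 ⇒ π_2/π_1 = (12/19)/(7/11) = 132/133. Together with π_1 + π_2 = 1:
  π_1 = (7/11)/(12/19 + 7/11) = (7/11)/(265/209) = 133/265,
  π_2 = (12/19)/(12/19 + 7/11) = (12/19)/(265/209) = 132/265.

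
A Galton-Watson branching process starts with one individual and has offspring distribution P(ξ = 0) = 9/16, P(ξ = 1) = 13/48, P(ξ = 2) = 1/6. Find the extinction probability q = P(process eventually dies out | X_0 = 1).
q = 1

Mean offspring μ = 0·9/16 + 1·13/48 + 2·1/6 = 29/48 ≤ 1. For μ ≤ 1 with offspring not concentrated at 1, the Galton-Watson process goes extinct almost surely, so q = 1.
(Algebraic check: The pgf is f(s) = 9/16 + 13/48·s + 1/6·s². The extinction probability q is the smallest fixed point of f in [0, 1]. Setting s = f(s):
  1/6·s² + (13/48 − 1)·s + 9/16 = 0
  1/6·s² − (9/16 + 1/6)·s + 9/16 = 0
which factors as (s − 1)·(1/6·s − 9/16) = 0, giving roots s = 1 and s = (9/16)/(1/6) = 27/8. Since 27/8 ≥ 1, the smallest root in [0, 1] is s = 1.)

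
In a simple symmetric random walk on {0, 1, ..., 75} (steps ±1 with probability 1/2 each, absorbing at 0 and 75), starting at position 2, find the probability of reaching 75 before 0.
P(hit 75 before 0) = 2/75

Let u_k = P(hit 75 before 0 | start at k). Then u_0 = 0, u_75 = 1, and u_k = u_{k-1}/2 + u_{k+1}/2 for 1 ≤ k ≤ 74. This harmonic recurrence is solved by u_k = k/75, giving u_2 = 2/75.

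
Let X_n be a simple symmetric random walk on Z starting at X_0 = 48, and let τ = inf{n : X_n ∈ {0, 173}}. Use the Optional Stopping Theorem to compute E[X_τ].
E[X_τ] = 48

X_n is a martingale and τ is a bounded-mean stopping time (indeed τ is finite a.s. with bounded expectation since the walk is in a bounded region). By the OST, E[X_τ] = E[X_0] = 48. Equivalently: E[X_τ] = 173 · P(hit 173 first) + 0 · P(hit 0 first) = 173 · (48/173) = 48.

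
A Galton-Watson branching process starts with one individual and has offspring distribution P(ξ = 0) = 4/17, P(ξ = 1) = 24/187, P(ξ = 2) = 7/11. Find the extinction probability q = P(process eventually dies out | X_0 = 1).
q = 44/119

The pgf is f(s) = 4/17 + 24/187·s + 7/11·s². The extinction probability q is the smallest fixed point of f in [0, 1]. Setting s = f(s):
  7/11·s² + (24/187 − 1)·s + 4/17 = 0
  7/11·s² − (4/17 + 7/11)·s + 4/17 = 0
which factors as (s − 1)·(7/11·s − 4/17) = 0, giving roots s = 1 and s = (4/17)/(7/11) = 44/119.
Mean offspring μ = 24/187 + 2·7/11 = 262/187 > 1 (supercritical), so q < 1. The extinction probability is the smaller root: q = (4/17)/(7/11) = 44/119.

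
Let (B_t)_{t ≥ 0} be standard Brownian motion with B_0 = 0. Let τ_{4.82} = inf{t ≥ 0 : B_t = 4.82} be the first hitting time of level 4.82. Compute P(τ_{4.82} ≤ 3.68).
P(τ_{4.82} ≤ 3.68) = 2(1 − Φ(4.82/√3.68)) = 2(1 − Φ(2.5126)) ≈ 0.0120

By the reflection principle for standard BM, P(τ_b ≤ t) = 2 · P(B_t ≥ b). Since B_t ~ N(0, t), P(B_t ≥ 4.82) = 1 − Φ(4.82/√t) = 1 − Φ(4.82/√3.68) = 1 − Φ(2.5126) ≈ 0.00599. Doubling: P(τ_{4.82} ≤ 3.68) ≈ 2 · 0.00599 = 0.01198 ≈ 0.0120.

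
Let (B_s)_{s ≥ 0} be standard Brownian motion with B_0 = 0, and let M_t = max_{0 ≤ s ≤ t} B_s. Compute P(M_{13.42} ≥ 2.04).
P(M_{13.42} ≥ 2.04) = 2·P(B_{13.42} ≥ 2.04) = 2(1 − Φ(2.04/√13.42)) ≈ 0.5776

By the reflection principle for Brownian motion, P(M_t ≥ a) = 2 · P(B_t ≥ a) for a ≥ 0. Since B_t ~ N(0, t), P(B_t ≥ 2.04) = 1 − Φ(2.04/√t) = 1 − Φ(2.04/√13.42) = 1 − Φ(0.5569). So
  P(M_{13.42} ≥ 2.04) = 2(1 − Φ(0.5569)) ≈ 0.5776.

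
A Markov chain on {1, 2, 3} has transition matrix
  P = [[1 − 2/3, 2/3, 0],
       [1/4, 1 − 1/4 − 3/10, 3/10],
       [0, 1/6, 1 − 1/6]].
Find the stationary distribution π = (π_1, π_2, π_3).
π = (15/127, 40/127, 72/127)

This is a birth-death chain on three states, which satisfies detailed balance: π_1 · P_{12} = π_2 · P_{21} and π_2 · P_{23} = π_3 · P_{32}.
From π_1 · 2/3 = π_2 · 1/4: π_2/π_1 = (2/3)/(1/4) = 8/3.
From π_2 · 3/10 = π_3 · 1/6: π_3/π_2 = (3/10)/(1/6) = 9/5.
Take π_1 proportional to 1; then unnormalized π = (1, 8/3, 24/5). Normalize by dividing by the sum 127/15:
  π = (15/127, 40/127, 72/127).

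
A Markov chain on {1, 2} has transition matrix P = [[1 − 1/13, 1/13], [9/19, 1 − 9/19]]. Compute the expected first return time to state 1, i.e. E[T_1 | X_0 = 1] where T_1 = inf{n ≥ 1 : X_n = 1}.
E[T_1 | X_0 = 1] = 1/π_1 = 136/117

For an irreducible recurrent Markov chain with stationary distribution π, E[T_i | X_0 = i] = 1/π_i (Kac's formula). Here π_1 = (9/19)/(1/13 + 9/19) = (9/19)/(136/247) = 117/136, so E[T_1 | X_0 = 1] = 1/π_1 = (1/13 + 9/19)/(9/19) = (136/247)/(9/19) = 136/117.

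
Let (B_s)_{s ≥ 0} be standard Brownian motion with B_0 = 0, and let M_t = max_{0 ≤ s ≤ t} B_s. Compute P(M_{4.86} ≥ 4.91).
P(M_{4.86} ≥ 4.91) = 2·P(B_{4.86} ≥ 4.91) = 2(1 − Φ(4.91/√4.86)) ≈ 0.0259

By the reflection principle for Brownian motion, P(M_t ≥ a) = 2 · P(B_t ≥ a) for a ≥ 0. Since B_t ~ N(0, t), P(B_t ≥ 4.91) = 1 − Φ(4.91/√t) = 1 − Φ(4.91/√4.86) = 1 − Φ(2.2272). So
  P(M_{4.86} ≥ 4.91) = 2(1 − Φ(2.2272)) ≈ 0.0259.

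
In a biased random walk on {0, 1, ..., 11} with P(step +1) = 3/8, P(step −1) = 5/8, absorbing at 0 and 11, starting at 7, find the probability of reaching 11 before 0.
P(hit 11 before 0) = (1 − (5/3)^7) / (1 − (5/3)^11) = 3075489/24325489

Let u_k denote P(reach 11 before 0 | start at k). Boundary: u_0 = 0, u_11 = 1. Recurrence: u_k = 3/8·u_{k+1} + 5/8·u_{k-1} for 1 ≤ k ≤ 10. Try u_k = A + B·r^k with r = q/p = (5/8)/(3/8) = 5/3. Substitution satisfies the recurrence; boundary conditions give:
  u_k = (1 − r^k) / (1 − r^N) = (1 − (5/3)^7) / (1 − (5/3)^11) = 3075489/24325489.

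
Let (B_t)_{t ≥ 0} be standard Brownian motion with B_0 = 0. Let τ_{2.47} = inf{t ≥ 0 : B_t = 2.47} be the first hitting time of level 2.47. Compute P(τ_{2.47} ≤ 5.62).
P(τ_{2.47} ≤ 5.62) = 2(1 − Φ(2.47/√5.62)) = 2(1 − Φ(1.0419)) ≈ 0.2975

By the reflection principle for standard BM, P(τ_b ≤ t) = 2 · P(B_t ≥ b). Since B_t ~ N(0, t), P(B_t ≥ 2.47) = 1 − Φ(2.47/√t) = 1 − Φ(2.47/√5.62) = 1 − Φ(1.0419) ≈ 0.14873. Doubling: P(τ_{2.47} ≤ 5.62) ≈ 2 · 0.14873 = 0.29746 ≈ 0.2975.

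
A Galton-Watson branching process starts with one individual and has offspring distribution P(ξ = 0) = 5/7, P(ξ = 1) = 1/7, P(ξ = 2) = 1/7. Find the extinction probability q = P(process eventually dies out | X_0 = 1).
q = 1

Mean offspring μ = 0·5/7 + 1·1/7 + 2·1/7 = 3/7 ≤ 1. For μ ≤ 1 with offspring not concentrated at 1, the Galton-Watson process goes extinct almost surely, so q = 1.
(Algebraic check: The pgf is f(s) = 5/7 + 1/7·s + 1/7·s². The extinction probability q is the smallest fixed point of f in [0, 1]. Setting s = f(s):
  1/7·s² + (1/7 − 1)·s + 5/7 = 0
  1/7·s² − (5/7 + 1/7)·s + 5/7 = 0
which factors as (s − 1)·(1/7·s − 5/7) = 0, giving roots s = 1 and s = (5/7)/(1/7) = 5. Since 5 ≥ 1, the smallest root in [0, 1] is s = 1.)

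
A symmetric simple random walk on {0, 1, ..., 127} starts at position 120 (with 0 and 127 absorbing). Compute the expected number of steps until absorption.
E[τ | X_0 = 120] = 840

Let v_k = E[τ | X_0 = k]. Boundary: v_0 = v_127 = 0. Recurrence: v_k = 1 + (v_{k-1} + v_{k+1})/2 for 1 ≤ k ≤ 126. The particular solution to v_k − (v_{k-1} + v_{k+1})/2 = 1 is v_k = −k^2. Adding homogeneous solution A + B k and matching boundaries gives v_k = k (127 − k). Substituting k = 120: v_120 = 120 · 7 = 840.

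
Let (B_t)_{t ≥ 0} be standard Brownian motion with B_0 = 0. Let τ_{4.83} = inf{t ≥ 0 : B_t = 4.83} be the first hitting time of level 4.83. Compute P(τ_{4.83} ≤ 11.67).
P(τ_{4.83} ≤ 11.67) = 2(1 − Φ(4.83/√11.67)) = 2(1 − Φ(1.4139)) ≈ 0.1574

By the reflection principle for standard BM, P(τ_b ≤ t) = 2 · P(B_t ≥ b). Since B_t ~ N(0, t), P(B_t ≥ 4.83) = 1 − Φ(4.83/√t) = 1 − Φ(4.83/√11.67) = 1 − Φ(1.4139) ≈ 0.07870. Doubling: P(τ_{4.83} ≤ 11.67) ≈ 2 · 0.07870 = 0.15740 ≈ 0.1574.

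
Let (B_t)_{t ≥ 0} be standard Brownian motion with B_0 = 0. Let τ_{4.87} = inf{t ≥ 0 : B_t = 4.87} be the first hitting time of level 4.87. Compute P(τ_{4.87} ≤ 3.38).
P(τ_{4.87} ≤ 3.38) = 2(1 − Φ(4.87/√3.38)) = 2(1 − Φ(2.6489)) ≈ 0.0081

By the reflection principle for standard BM, P(τ_b ≤ t) = 2 · P(B_t ≥ b). Since B_t ~ N(0, t), P(B_t ≥ 4.87) = 1 − Φ(4.87/√t) = 1 − Φ(4.87/√3.38) = 1 − Φ(2.6489) ≈ 0.00404. Doubling: P(τ_{4.87} ≤ 3.38) ≈ 2 · 0.00404 = 0.00808 ≈ 0.0081.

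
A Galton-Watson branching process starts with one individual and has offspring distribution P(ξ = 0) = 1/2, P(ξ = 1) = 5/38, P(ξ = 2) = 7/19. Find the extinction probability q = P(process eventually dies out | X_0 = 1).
q = 1

Mean offspring μ = 0·1/2 + 1·5/38 + 2·7/19 = 33/38 ≤ 1. For μ ≤ 1 with offspring not concentrated at 1, the Galton-Watson process goes extinct almost surely, so q = 1.
(Algebraic check: The pgf is f(s) = 1/2 + 5/38·s + 7/19·s². The extinction probability q is the smallest fixed point of f in [0, 1]. Setting s = f(s):
  7/19·s² + (5/38 − 1)·s + 1/2 = 0
  7/19·s² − (1/2 + 7/19)·s + 1/2 = 0
which factors as (s − 1)·(7/19·s − 1/2) = 0, giving roots s = 1 and s = (1/2)/(7/19) = 19/14. Since 19/14 ≥ 1, the smallest root in [0, 1] is s = 1.)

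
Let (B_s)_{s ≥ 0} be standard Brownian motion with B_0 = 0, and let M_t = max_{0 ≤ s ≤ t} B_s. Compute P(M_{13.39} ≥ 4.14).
P(M_{13.39} ≥ 4.14) = 2·P(B_{13.39} ≥ 4.14) = 2(1 − Φ(4.14/√13.39)) ≈ 0.2579

By the reflection principle for Brownian motion, P(M_t ≥ a) = 2 · P(B_t ≥ a) for a ≥ 0. Since B_t ~ N(0, t), P(B_t ≥ 4.14) = 1 − Φ(4.14/√t) = 1 − Φ(4.14/√13.39) = 1 − Φ(1.1314). So
  P(M_{13.39} ≥ 4.14) = 2(1 − Φ(1.1314)) ≈ 0.2579.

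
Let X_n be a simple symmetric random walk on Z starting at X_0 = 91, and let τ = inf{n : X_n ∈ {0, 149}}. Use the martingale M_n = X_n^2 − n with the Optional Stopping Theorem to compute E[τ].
E[τ] = 5278

M_n = X_n^2 − n is a martingale (since E[X_{n+1}^2 | F_n] = X_n^2 + 1). By OST (τ has finite mean in a bounded region), E[M_τ] = E[M_0] = X_0^2 − 0 = 91^2 = 8281. Also E[M_τ] = E[X_τ^2] − E[τ]. The walk exits at 0 or 149, with P(hit 149 first) = 91/149, so E[X_τ^2] = 149^2 · 91/149 + 0 = 13559. Thus E[τ] = E[X_τ^2] − E[M_τ] = 13559 − 8281 = 5278 = 91(149 − 91) = 5278.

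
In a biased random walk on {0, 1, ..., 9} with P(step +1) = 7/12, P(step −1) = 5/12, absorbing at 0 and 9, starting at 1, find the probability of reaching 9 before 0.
P(hit 9 before 0) = (1 − (5/7)^1) / (1 − (5/7)^9) = 5764801/19200241

Let u_k denote P(reach 9 before 0 | start at k). Boundary: u_0 = 0, u_9 = 1. Recurrence: u_k = 7/12·u_{k+1} + 5/12·u_{k-1} for 1 ≤ k ≤ 8. Try u_k = A + B·r^k with r = q/p = (5/12)/(7/12) = 5/7. Substitution satisfies the recurrence; boundary conditions give:
  u_k = (1 − r^k) / (1 − r^N) = (1 − (5/7)^1) / (1 − (5/7)^9) = 5764801/19200241.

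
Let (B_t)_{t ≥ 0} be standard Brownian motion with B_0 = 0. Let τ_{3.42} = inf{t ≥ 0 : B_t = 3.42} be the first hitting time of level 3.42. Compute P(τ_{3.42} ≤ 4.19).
P(τ_{3.42} ≤ 4.19) = 2(1 − Φ(3.42/√4.19)) = 2(1 − Φ(1.6708)) ≈ 0.0948

By the reflection principle for standard BM, P(τ_b ≤ t) = 2 · P(B_t ≥ b). Since B_t ~ N(0, t), P(B_t ≥ 3.42) = 1 − Φ(3.42/√t) = 1 − Φ(3.42/√4.19) = 1 − Φ(1.6708) ≈ 0.04738. Doubling: P(τ_{3.42} ≤ 4.19) ≈ 2 · 0.04738 = 0.09476 ≈ 0.0948.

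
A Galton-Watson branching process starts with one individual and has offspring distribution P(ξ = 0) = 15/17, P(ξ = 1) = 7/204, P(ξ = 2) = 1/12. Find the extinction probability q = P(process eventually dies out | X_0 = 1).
q = 1

Mean offspring μ = 0·15/17 + 1·7/204 + 2·1/12 = 41/204 ≤ 1. For μ ≤ 1 with offspring not concentrated at 1, the Galton-Watson process goes extinct almost surely, so q = 1.
(Algebraic check: The pgf is f(s) = 15/17 + 7/204·s + 1/12·s². The extinction probability q is the smallest fixed point of f in [0, 1]. Setting s = f(s):
  1/12·s² + (7/204 − 1)·s + 15/17 = 0
  1/12·s² − (15/17 + 1/12)·s + 15/17 = 0
which factors as (s − 1)·(1/12·s − 15/17) = 0, giving roots s = 1 and s = (15/17)/(1/12) = 180/17. Since 180/17 ≥ 1, the smallest root in [0, 1] is s = 1.)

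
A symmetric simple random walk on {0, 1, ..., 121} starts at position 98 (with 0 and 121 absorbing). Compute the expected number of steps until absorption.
E[τ | X_0 = 98] = 2254

Let v_k = E[τ | X_0 = k]. Boundary: v_0 = v_121 = 0. Recurrence: v_k = 1 + (v_{k-1} + v_{k+1})/2 for 1 ≤ k ≤ 120. The particular solution to v_k − (v_{k-1} + v_{k+1})/2 = 1 is v_k = −k^2. Adding homogeneous solution A + B k and matching boundaries gives v_k = k (121 − k). Substituting k = 98: v_98 = 98 · 23 = 2254.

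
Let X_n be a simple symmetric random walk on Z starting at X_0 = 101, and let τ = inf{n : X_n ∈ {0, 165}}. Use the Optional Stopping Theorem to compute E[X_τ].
E[X_τ] = 101

X_n is a martingale and τ is a bounded-mean stopping time (indeed τ is finite a.s. with bounded expectation since the walk is in a bounded region). By the OST, E[X_τ] = E[X_0] = 101. Equivalently: E[X_τ] = 165 · P(hit 165 first) + 0 · P(hit 0 first) = 165 · (101/165) = 101.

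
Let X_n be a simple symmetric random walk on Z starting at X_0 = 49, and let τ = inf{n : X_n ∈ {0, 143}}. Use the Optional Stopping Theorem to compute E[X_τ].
E[X_τ] = 49

X_n is a martingale and τ is a bounded-mean stopping time (indeed τ is finite a.s. with bounded expectation since the walk is in a bounded region). By the OST, E[X_τ] = E[X_0] = 49. Equivalently: E[X_τ] = 143 · P(hit 143 first) + 0 · P(hit 0 first) = 143 · (49/143) = 49.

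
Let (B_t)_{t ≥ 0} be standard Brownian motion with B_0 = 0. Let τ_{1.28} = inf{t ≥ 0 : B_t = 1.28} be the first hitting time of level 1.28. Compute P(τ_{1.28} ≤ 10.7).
P(τ_{1.28} ≤ 10.7) = 2(1 − Φ(1.28/√10.7)) = 2(1 − Φ(0.3913)) ≈ 0.6956

By the reflection principle for standard BM, P(τ_b ≤ t) = 2 · P(B_t ≥ b). Since B_t ~ N(0, t), P(B_t ≥ 1.28) = 1 − Φ(1.28/√t) = 1 − Φ(1.28/√10.7) = 1 − Φ(0.3913) ≈ 0.34779. Doubling: P(τ_{1.28} ≤ 10.7) ≈ 2 · 0.34779 = 0.69558 ≈ 0.6956.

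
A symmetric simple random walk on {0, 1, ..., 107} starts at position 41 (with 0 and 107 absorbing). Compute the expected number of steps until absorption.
E[τ | X_0 = 41] = 2706

Let v_k = E[τ | X_0 = k]. Boundary: v_0 = v_107 = 0. Recurrence: v_k = 1 + (v_{k-1} + v_{k+1})/2 for 1 ≤ k ≤ 106. The particular solution to v_k − (v_{k-1} + v_{k+1})/2 = 1 is v_k = −k^2. Adding homogeneous solution A + B k and matching boundaries gives v_k = k (107 − k). Substituting k = 41: v_41 = 41 · 66 = 2706.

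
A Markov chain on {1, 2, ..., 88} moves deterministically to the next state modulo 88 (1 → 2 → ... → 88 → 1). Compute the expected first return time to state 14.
E[T_14 | X_0 = 14] = 88

The chain cycles deterministically, so starting at state 14 it returns in exactly 88 steps. Equivalently, the stationary distribution is uniform π_j = 1/88 for every state j, so by Kac's formula E[T_14] = 1/π_14 = 88.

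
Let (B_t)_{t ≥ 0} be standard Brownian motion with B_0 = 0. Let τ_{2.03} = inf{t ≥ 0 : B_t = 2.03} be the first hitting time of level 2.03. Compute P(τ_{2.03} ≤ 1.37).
P(τ_{2.03} ≤ 1.37) = 2(1 − Φ(2.03/√1.37)) = 2(1 − Φ(1.7343)) ≈ 0.0829

By the reflection principle for standard BM, P(τ_b ≤ t) = 2 · P(B_t ≥ b). Since B_t ~ N(0, t), P(B_t ≥ 2.03) = 1 − Φ(2.03/√t) = 1 − Φ(2.03/√1.37) = 1 − Φ(1.7343) ≈ 0.04143. Doubling: P(τ_{2.03} ≤ 1.37) ≈ 2 · 0.04143 = 0.08286 ≈ 0.0829.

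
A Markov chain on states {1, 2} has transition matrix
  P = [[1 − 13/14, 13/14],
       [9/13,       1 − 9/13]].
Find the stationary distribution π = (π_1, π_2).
π_1 = 126/295, π_2 = 169/295

Solve πP = π with π_1 + π_2 = 1. From πP = π: π_1 · (1 − 13/14) + π_2 · 9/13 = π_1 ⇒ π_2 · 9/13 = π_1 · 13/14 ⇒ π_2/π_1 = (13/14)/(9/13) = 169/126. Together with π_1 + π_2 = 1:
  π_1 = (9/13)/(13/14 + 9/13) = (9/13)/(295/182) = 126/295,
  π_2 = (13/14)/(13/14 + 9/13) = (13/14)/(295/182) = 169/295.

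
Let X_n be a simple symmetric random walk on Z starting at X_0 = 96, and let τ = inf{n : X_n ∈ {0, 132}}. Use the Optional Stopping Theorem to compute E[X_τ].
E[X_τ] = 96

X_n is a martingale and τ is a bounded-mean stopping time (indeed τ is finite a.s. with bounded expectation since the walk is in a bounded region). By the OST, E[X_τ] = E[X_0] = 96. Equivalently: E[X_τ] = 132 · P(hit 132 first) + 0 · P(hit 0 first) = 132 · (96/132) = 96.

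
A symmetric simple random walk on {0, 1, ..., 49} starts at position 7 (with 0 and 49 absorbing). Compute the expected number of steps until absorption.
E[τ | X_0 = 7] = 294

Let v_k = E[τ | X_0 = k]. Boundary: v_0 = v_49 = 0. Recurrence: v_k = 1 + (v_{k-1} + v_{k+1})/2 for 1 ≤ k ≤ 48. The particular solution to v_k − (v_{k-1} + v_{k+1})/2 = 1 is v_k = −k^2. Adding homogeneous solution A + B k and matching boundaries gives v_k = k (49 − k). Substituting k = 7: v_7 = 7 · 42 = 294.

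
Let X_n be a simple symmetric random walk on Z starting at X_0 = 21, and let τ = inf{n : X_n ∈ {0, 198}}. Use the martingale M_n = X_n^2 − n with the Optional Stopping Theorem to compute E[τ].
E[τ] = 3717

M_n = X_n^2 − n is a martingale (since E[X_{n+1}^2 | F_n] = X_n^2 + 1). By OST (τ has finite mean in a bounded region), E[M_τ] = E[M_0] = X_0^2 − 0 = 21^2 = 441. Also E[M_τ] = E[X_τ^2] − E[τ]. The walk exits at 0 or 198, with P(hit 198 first) = 21/198, so E[X_τ^2] = 198^2 · 21/198 + 0 = 4158. Thus E[τ] = E[X_τ^2] − E[M_τ] = 4158 − 441 = 3717 = 21(198 − 21) = 3717.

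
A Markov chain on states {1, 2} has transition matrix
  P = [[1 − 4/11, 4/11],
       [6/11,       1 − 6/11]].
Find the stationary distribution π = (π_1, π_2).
π_1 = 3/5, π_2 = 2/5

Solve πP = π with π_1 + π_2 = 1. From πP = π: π_1 · (1 − 4/11) + π_2 · 6/11 = π_1 ⇒ π_2 · 6/11 = π_1 · 4/11 ⇒ π_2/π_1 = (4/11)/(6/11) = 2/3. Together with π_1 + π_2 = 1:
  π_1 = (6/11)/(4/11 + 6/11) = (6/11)/(10/11) = 3/5,
  π_2 = (4/11)/(4/11 + 6/11) = (4/11)/(10/11) = 2/5.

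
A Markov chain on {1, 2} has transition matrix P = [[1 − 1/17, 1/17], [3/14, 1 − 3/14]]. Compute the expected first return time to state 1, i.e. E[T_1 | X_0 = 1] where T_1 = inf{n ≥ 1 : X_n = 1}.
E[T_1 | X_0 = 1] = 1/π_1 = 65/51

For an irreducible recurrent Markov chain with stationary distribution π, E[T_i | X_0 = i] = 1/π_i (Kac's formula). Here π_1 = (3/14)/(1/17 + 3/14) = (3/14)/(65/238) = 51/65, so E[T_1 | X_0 = 1] = 1/π_1 = (1/17 + 3/14)/(3/14) = (65/238)/(3/14) = 65/51.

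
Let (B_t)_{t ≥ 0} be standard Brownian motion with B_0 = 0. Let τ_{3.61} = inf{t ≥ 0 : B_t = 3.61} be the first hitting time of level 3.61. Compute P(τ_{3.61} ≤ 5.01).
P(τ_{3.61} ≤ 5.01) = 2(1 − Φ(3.61/√5.01)) = 2(1 − Φ(1.6128)) ≈ 0.1068

By the reflection principle for standard BM, P(τ_b ≤ t) = 2 · P(B_t ≥ b). Since B_t ~ N(0, t), P(B_t ≥ 3.61) = 1 − Φ(3.61/√t) = 1 − Φ(3.61/√5.01) = 1 − Φ(1.6128) ≈ 0.05339. Doubling: P(τ_{3.61} ≤ 5.01) ≈ 2 · 0.05339 = 0.10678 ≈ 0.1068.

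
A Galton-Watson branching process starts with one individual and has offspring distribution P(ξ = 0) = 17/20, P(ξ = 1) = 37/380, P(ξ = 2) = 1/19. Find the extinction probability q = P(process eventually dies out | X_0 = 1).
q = 1

Mean offspring μ = 0·17/20 + 1·37/380 + 2·1/19 = 77/380 ≤ 1. For μ ≤ 1 with offspring not concentrated at 1, the Galton-Watson process goes extinct almost surely, so q = 1.
(Algebraic check: The pgf is f(s) = 17/20 + 37/380·s + 1/19·s². The extinction probability q is the smallest fixed point of f in [0, 1]. Setting s = f(s):
  1/19·s² + (37/380 − 1)·s + 17/20 = 0
  1/19·s² − (17/20 + 1/19)·s + 17/20 = 0
which factors as (s − 1)·(1/19·s − 17/20) = 0, giving roots s = 1 and s = (17/20)/(1/19) = 323/20. Since 323/20 ≥ 1, the smallest root in [0, 1] is s = 1.)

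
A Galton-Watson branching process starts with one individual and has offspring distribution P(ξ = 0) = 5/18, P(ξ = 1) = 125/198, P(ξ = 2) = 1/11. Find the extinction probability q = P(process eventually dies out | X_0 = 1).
q = 1

Mean offspring μ = 0·5/18 + 1·125/198 + 2·1/11 = 161/198 ≤ 1. For μ ≤ 1 with offspring not concentrated at 1, the Galton-Watson process goes extinct almost surely, so q = 1.
(Algebraic check: The pgf is f(s) = 5/18 + 125/198·s + 1/11·s². The extinction probability q is the smallest fixed point of f in [0, 1]. Setting s = f(s):
  1/11·s² + (125/198 − 1)·s + 5/18 = 0
  1/11·s² − (5/18 + 1/11)·s + 5/18 = 0
which factors as (s − 1)·(1/11·s − 5/18) = 0, giving roots s = 1 and s = (5/18)/(1/11) = 55/18. Since 55/18 ≥ 1, the smallest root in [0, 1] is s = 1.)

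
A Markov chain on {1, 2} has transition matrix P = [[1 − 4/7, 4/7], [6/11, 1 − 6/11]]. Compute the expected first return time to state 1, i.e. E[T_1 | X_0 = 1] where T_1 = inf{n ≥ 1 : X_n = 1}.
E[T_1 | X_0 = 1] = 1/π_1 = 43/21

For an irreducible recurrent Markov chain with stationary distribution π, E[T_i | X_0 = i] = 1/π_i (Kac's formula). Here π_1 = (6/11)/(4/7 + 6/11) = (6/11)/(86/77) = 21/43, so E[T_1 | X_0 = 1] = 1/π_1 = (4/7 + 6/11)/(6/11) = (86/77)/(6/11) = 43/21.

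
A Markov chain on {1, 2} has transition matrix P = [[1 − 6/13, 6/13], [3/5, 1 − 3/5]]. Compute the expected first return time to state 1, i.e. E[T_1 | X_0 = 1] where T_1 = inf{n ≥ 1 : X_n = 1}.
E[T_1 | X_0 = 1] = 1/π_1 = 23/13

For an irreducible recurrent Markov chain with stationary distribution π, E[T_i | X_0 = i] = 1/π_i (Kac's formula). Here π_1 = (3/5)/(6/13 + 3/5) = (3/5)/(69/65) = 13/23, so E[T_1 | X_0 = 1] = 1/π_1 = (6/13 + 3/5)/(3/5) = (69/65)/(3/5) = 23/13.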